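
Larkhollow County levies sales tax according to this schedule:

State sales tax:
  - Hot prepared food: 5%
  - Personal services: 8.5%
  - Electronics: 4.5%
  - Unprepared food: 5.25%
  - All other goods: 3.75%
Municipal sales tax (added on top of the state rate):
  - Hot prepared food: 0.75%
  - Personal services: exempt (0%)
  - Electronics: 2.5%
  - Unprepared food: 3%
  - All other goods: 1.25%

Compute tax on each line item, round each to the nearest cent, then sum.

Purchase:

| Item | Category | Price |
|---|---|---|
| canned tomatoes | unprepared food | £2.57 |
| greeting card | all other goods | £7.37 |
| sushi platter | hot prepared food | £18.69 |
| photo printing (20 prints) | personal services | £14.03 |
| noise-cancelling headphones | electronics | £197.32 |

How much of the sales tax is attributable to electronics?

£13.81

Noise-cancelling headphones £197.32: electronics → 4.5% + 2.5% municipal = 7% → £13.81
Tax on electronics = £13.81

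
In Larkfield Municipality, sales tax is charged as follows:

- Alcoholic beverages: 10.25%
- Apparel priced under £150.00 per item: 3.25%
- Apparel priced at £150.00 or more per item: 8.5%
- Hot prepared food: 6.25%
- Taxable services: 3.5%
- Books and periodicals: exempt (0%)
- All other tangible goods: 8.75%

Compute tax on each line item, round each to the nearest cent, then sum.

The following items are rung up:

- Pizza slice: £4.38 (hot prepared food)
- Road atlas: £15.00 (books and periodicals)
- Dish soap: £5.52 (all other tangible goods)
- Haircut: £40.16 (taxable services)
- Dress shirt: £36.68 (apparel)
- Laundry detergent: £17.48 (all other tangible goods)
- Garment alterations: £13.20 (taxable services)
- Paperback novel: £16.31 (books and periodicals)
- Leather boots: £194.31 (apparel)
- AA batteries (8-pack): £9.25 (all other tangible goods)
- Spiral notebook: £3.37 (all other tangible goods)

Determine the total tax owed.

£22.96

Pizza slice £4.38: hot prepared food → 6.25% → £0.27
Road atlas £15.00: books and periodicals → 0% → £0.00
Dish soap £5.52: all other tangible goods → 8.75% → £0.48
Haircut £40.16: taxable services → 3.5% → £1.41
Dress shirt £36.68: apparel, under £150.00 → 3.25% → £1.19
Laundry detergent £17.48: all other tangible goods → 8.75% → £1.53
Garment alterations £13.20: taxable services → 3.5% → £0.46
Paperback novel £16.31: books and periodicals → 0% → £0.00
Leather boots £194.31: apparel, £150.00 or more → 8.5% → £16.52
AA batteries (8-pack) £9.25: all other tangible goods → 8.75% → £0.81
Spiral notebook £3.37: all other tangible goods → 8.75% → £0.29
Total tax = £0.27 + £0.48 + £1.41 + £1.19 + £1.53 + £0.46 + £16.52 + £0.81 + £0.29 = £22.96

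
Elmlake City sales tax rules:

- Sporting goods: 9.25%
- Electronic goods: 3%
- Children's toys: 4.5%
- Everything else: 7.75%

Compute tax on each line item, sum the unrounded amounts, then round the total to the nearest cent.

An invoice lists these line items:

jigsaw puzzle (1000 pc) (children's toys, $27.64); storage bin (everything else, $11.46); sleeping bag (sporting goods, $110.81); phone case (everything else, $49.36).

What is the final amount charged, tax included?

Jigsaw puzzle (1000 pc) $27.64: children's toys → 4.5% → $1.2438
Storage bin $11.46: everything else → 7.75% → $0.88815
Sleeping bag $110.81: sporting goods → 9.25% → $10.249925
Phone case $49.36: everything else → 7.75% → $3.8254
Subtotal = $199.27; unrounded tax = $16.207275 → $16.21; total due = $215.48

$215.48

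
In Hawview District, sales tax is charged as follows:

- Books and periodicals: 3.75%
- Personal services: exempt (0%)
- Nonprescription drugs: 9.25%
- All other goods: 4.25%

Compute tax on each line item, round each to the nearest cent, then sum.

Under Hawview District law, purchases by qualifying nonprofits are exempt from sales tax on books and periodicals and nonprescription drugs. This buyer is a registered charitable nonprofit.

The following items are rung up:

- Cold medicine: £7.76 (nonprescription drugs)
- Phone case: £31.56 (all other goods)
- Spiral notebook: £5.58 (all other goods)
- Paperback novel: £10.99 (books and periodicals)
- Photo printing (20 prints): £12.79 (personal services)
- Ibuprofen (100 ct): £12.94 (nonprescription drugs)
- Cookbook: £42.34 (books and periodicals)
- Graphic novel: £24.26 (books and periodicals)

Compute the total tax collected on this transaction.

Cold medicine £7.76: nonprescription drugs, buyer-exempt → 0% → £0.00
Phone case £31.56: all other goods → 4.25% → £1.34
Spiral notebook £5.58: all other goods → 4.25% → £0.24
Paperback novel £10.99: books and periodicals, buyer-exempt → 0% → £0.00
Photo printing (20 prints) £12.79: personal services → 0% → £0.00
Ibuprofen (100 ct) £12.94: nonprescription drugs, buyer-exempt → 0% → £0.00
Cookbook £42.34: books and periodicals, buyer-exempt → 0% → £0.00
Graphic novel £24.26: books and periodicals, buyer-exempt → 0% → £0.00
Total tax = £1.34 + £0.24 = £1.58

£1.58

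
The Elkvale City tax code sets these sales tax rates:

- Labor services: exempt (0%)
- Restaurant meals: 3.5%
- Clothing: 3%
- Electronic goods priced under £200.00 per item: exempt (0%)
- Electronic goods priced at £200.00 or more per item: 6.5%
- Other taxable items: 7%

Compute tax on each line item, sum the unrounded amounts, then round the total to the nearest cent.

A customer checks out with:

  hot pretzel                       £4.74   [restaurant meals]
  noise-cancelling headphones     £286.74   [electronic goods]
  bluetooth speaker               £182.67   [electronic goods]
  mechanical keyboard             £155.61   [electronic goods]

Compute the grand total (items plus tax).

Hot pretzel £4.74: restaurant meals → 3.5% → £0.1659
Noise-cancelling headphones £286.74: electronic goods, £200.00 or more → 6.5% → £18.6381
Bluetooth speaker £182.67: electronic goods, under £200.00 → 0% → £0.00
Mechanical keyboard £155.61: electronic goods, under £200.00 → 0% → £0.00
Subtotal = £629.76; unrounded tax = £18.804 → £18.80; total due = £648.56

£648.56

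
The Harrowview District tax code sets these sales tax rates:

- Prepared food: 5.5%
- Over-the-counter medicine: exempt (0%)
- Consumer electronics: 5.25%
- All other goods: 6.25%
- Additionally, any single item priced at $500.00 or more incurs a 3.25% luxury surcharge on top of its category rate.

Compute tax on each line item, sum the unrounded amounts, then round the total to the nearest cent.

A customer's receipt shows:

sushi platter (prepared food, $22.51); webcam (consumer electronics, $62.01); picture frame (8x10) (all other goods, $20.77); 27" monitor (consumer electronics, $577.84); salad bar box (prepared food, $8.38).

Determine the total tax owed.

$55.37

Sushi platter $22.51: prepared food → 5.5% → $1.23805
Webcam $62.01: consumer electronics → 5.25% → $3.255525
Picture frame (8x10) $20.77: all other goods → 6.25% → $1.298125
27" monitor $577.84: consumer electronics → 5.25% + 3.25% surcharge = 8.5% → $49.1164
Salad bar box $8.38: prepared food → 5.5% → $0.4609
Unrounded tax sum = $55.369 → $55.37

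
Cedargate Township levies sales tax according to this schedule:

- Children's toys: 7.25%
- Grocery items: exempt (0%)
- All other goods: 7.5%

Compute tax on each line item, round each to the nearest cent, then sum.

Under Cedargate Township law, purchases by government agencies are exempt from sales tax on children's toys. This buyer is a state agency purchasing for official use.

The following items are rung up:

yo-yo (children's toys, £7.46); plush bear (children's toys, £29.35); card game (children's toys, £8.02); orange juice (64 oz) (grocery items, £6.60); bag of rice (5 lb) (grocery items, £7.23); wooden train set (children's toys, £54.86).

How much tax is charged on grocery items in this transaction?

Orange juice (64 oz) £6.60: grocery items → 0% → £0.00
Bag of rice (5 lb) £7.23: grocery items → 0% → £0.00
Tax on grocery items = £0.00 + £0.00 = £0.00

£0.00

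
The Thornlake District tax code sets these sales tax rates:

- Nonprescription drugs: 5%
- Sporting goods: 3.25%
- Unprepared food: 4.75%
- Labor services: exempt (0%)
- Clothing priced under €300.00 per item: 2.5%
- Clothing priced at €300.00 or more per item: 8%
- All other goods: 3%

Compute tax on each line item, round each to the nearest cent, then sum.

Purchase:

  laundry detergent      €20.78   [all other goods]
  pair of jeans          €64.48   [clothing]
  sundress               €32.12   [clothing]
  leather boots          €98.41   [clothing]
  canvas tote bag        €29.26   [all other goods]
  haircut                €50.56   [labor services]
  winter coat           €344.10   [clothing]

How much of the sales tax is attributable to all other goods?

Laundry detergent €20.78: all other goods → 3% → €0.62
Canvas tote bag €29.26: all other goods → 3% → €0.88
Tax on all other goods = €0.62 + €0.88 = €1.50

€1.50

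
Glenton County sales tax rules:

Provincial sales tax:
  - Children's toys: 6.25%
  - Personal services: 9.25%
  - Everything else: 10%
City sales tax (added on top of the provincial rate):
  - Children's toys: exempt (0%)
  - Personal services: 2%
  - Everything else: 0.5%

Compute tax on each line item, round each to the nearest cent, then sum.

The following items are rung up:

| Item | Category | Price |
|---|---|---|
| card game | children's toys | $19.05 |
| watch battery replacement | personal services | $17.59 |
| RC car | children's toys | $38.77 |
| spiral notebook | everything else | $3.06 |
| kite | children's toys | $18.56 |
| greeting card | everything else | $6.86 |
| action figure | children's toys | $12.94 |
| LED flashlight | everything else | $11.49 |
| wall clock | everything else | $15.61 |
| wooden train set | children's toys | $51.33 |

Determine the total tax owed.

$14.66

Card game $19.05: children's toys → 6.25% + 0% city = 6.25% → $1.19
Watch battery replacement $17.59: personal services → 9.25% + 2% city = 11.25% → $1.98
RC car $38.77: children's toys → 6.25% + 0% city = 6.25% → $2.42
Spiral notebook $3.06: everything else → 10% + 0.5% city = 10.5% → $0.32
Kite $18.56: children's toys → 6.25% + 0% city = 6.25% → $1.16
Greeting card $6.86: everything else → 10% + 0.5% city = 10.5% → $0.72
Action figure $12.94: children's toys → 6.25% + 0% city = 6.25% → $0.81
LED flashlight $11.49: everything else → 10% + 0.5% city = 10.5% → $1.21
Wall clock $15.61: everything else → 10% + 0.5% city = 10.5% → $1.64
Wooden train set $51.33: children's toys → 6.25% + 0% city = 6.25% → $3.21
Total tax = $1.19 + $1.98 + $2.42 + $0.32 + $1.16 + $0.72 + $0.81 + $1.21 + $1.64 + $3.21 = $14.66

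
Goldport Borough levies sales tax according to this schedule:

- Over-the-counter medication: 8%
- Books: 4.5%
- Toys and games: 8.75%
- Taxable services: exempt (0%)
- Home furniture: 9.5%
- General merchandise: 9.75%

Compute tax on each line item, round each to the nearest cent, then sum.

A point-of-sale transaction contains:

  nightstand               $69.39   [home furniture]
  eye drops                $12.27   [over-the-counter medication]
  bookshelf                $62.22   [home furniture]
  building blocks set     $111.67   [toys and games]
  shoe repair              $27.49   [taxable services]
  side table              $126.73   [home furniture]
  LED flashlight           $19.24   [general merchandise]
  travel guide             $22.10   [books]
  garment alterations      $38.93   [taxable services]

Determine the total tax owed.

Nightstand $69.39: home furniture → 9.5% → $6.59
Eye drops $12.27: over-the-counter medication → 8% → $0.98
Bookshelf $62.22: home furniture → 9.5% → $5.91
Building blocks set $111.67: toys and games → 8.75% → $9.77
Shoe repair $27.49: taxable services → 0% → $0.00
Side table $126.73: home furniture → 9.5% → $12.04
LED flashlight $19.24: general merchandise → 9.75% → $1.88
Travel guide $22.10: books → 4.5% → $0.99
Garment alterations $38.93: taxable services → 0% → $0.00
Total tax = $6.59 + $0.98 + $5.91 + $9.77 + $12.04 + $1.88 + $0.99 = $38.16

$38.16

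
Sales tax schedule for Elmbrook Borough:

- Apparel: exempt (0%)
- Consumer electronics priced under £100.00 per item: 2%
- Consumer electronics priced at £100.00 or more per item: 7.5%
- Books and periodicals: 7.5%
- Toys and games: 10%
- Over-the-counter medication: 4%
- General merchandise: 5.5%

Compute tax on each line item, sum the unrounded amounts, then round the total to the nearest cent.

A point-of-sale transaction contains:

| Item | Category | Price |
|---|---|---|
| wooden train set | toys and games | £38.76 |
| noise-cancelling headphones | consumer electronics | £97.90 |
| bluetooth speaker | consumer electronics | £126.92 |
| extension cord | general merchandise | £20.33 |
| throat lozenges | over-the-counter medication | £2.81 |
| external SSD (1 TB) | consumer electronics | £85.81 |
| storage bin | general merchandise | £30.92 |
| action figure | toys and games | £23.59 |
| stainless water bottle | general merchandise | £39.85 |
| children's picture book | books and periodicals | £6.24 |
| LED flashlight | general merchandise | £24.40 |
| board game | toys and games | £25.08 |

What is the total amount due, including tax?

£551.48

Wooden train set £38.76: toys and games → 10% → £3.876
Noise-cancelling headphones £97.90: consumer electronics, under £100.00 → 2% → £1.958
Bluetooth speaker £126.92: consumer electronics, £100.00 or more → 7.5% → £9.519
Extension cord £20.33: general merchandise → 5.5% → £1.11815
Throat lozenges £2.81: over-the-counter medication → 4% → £0.1124
External SSD (1 TB) £85.81: consumer electronics, under £100.00 → 2% → £1.7162
Storage bin £30.92: general merchandise → 5.5% → £1.7006
Action figure £23.59: toys and games → 10% → £2.359
Stainless water bottle £39.85: general merchandise → 5.5% → £2.19175
Children's picture book £6.24: books and periodicals → 7.5% → £0.468
LED flashlight £24.40: general merchandise → 5.5% → £1.342
Board game £25.08: toys and games → 10% → £2.508
Subtotal = £522.61; unrounded tax = £28.8691 → £28.87; total due = £551.48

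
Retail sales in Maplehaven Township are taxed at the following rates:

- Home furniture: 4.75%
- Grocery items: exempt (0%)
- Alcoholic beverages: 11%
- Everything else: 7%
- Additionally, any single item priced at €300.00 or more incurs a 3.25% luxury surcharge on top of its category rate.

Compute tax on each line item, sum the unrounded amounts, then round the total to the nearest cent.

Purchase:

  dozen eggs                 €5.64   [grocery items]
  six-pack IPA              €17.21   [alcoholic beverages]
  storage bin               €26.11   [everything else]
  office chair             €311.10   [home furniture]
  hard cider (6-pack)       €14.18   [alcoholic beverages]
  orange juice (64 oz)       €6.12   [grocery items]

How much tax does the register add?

Dozen eggs €5.64: grocery items → 0% → €0.00
Six-pack IPA €17.21: alcoholic beverages → 11% → €1.8931
Storage bin €26.11: everything else → 7% → €1.8277
Office chair €311.10: home furniture → 4.75% + 3.25% surcharge = 8% → €24.888
Hard cider (6-pack) €14.18: alcoholic beverages → 11% → €1.5598
Orange juice (64 oz) €6.12: grocery items → 0% → €0.00
Unrounded tax sum = €30.1686 → €30.17

€30.17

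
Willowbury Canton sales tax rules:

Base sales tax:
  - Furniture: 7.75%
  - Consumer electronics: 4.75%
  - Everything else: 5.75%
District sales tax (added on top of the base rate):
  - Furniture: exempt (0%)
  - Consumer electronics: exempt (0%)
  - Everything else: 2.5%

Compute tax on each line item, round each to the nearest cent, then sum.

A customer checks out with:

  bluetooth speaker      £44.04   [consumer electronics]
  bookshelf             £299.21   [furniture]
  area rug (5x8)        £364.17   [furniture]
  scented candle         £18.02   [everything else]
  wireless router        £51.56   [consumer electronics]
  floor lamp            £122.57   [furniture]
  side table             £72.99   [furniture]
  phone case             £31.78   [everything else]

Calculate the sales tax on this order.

£75.22

Bluetooth speaker £44.04: consumer electronics → 4.75% + 0% district = 4.75% → £2.09
Bookshelf £299.21: furniture → 7.75% + 0% district = 7.75% → £23.19
Area rug (5x8) £364.17: furniture → 7.75% + 0% district = 7.75% → £28.22
Scented candle £18.02: everything else → 5.75% + 2.5% district = 8.25% → £1.49
Wireless router £51.56: consumer electronics → 4.75% + 0% district = 4.75% → £2.45
Floor lamp £122.57: furniture → 7.75% + 0% district = 7.75% → £9.50
Side table £72.99: furniture → 7.75% + 0% district = 7.75% → £5.66
Phone case £31.78: everything else → 5.75% + 2.5% district = 8.25% → £2.62
Total tax = £2.09 + £23.19 + £28.22 + £1.49 + £2.45 + £9.50 + £5.66 + £2.62 = £75.22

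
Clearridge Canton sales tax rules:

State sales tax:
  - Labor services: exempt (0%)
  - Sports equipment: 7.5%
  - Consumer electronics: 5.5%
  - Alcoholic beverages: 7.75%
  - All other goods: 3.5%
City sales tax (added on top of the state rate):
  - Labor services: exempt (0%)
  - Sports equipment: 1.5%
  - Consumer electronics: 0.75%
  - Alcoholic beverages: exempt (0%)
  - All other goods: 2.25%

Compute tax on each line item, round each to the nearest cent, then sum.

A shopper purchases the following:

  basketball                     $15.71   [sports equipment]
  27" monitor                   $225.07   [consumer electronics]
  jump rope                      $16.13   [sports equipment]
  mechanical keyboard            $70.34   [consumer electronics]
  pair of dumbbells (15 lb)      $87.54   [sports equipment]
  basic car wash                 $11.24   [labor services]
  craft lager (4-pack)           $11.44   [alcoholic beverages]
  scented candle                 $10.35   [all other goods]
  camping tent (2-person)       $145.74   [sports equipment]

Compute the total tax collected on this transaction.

$43.82

Basketball $15.71: sports equipment → 7.5% + 1.5% city = 9% → $1.41
27" monitor $225.07: consumer electronics → 5.5% + 0.75% city = 6.25% → $14.07
Jump rope $16.13: sports equipment → 7.5% + 1.5% city = 9% → $1.45
Mechanical keyboard $70.34: consumer electronics → 5.5% + 0.75% city = 6.25% → $4.40
Pair of dumbbells (15 lb) $87.54: sports equipment → 7.5% + 1.5% city = 9% → $7.88
Basic car wash $11.24: labor services → 0% + 0% city = 0% → $0.00
Craft lager (4-pack) $11.44: alcoholic beverages → 7.75% + 0% city = 7.75% → $0.89
Scented candle $10.35: all other goods → 3.5% + 2.25% city = 5.75% → $0.60
Camping tent (2-person) $145.74: sports equipment → 7.5% + 1.5% city = 9% → $13.12
Total tax = $1.41 + $14.07 + $1.45 + $4.40 + $7.88 + $0.89 + $0.60 + $13.12 = $43.82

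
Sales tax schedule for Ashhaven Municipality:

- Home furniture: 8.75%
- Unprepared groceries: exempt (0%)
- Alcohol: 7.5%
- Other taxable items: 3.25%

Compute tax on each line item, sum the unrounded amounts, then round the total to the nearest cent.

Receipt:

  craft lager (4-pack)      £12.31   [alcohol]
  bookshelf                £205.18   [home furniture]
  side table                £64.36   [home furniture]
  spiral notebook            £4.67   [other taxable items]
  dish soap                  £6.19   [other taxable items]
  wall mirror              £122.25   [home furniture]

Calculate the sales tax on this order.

Craft lager (4-pack) £12.31: alcohol → 7.5% → £0.92325
Bookshelf £205.18: home furniture → 8.75% → £17.95325
Side table £64.36: home furniture → 8.75% → £5.6315
Spiral notebook £4.67: other taxable items → 3.25% → £0.151775
Dish soap £6.19: other taxable items → 3.25% → £0.201175
Wall mirror £122.25: home furniture → 8.75% → £10.696875
Unrounded tax sum = £35.557825 → £35.56

£35.56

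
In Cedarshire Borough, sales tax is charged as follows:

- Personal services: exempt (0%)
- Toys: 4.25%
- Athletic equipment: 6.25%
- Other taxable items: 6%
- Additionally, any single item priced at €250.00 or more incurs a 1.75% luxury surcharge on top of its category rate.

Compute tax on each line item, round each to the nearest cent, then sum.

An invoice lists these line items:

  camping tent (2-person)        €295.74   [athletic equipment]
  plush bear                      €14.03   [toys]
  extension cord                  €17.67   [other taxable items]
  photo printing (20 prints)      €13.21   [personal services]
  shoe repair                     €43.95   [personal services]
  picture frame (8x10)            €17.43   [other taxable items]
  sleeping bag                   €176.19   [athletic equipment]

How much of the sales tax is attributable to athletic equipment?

Camping tent (2-person) €295.74: athletic equipment → 6.25% + 1.75% surcharge = 8% → €23.66
Sleeping bag €176.19: athletic equipment → 6.25% → €11.01
Tax on athletic equipment = €23.66 + €11.01 = €34.67

€34.67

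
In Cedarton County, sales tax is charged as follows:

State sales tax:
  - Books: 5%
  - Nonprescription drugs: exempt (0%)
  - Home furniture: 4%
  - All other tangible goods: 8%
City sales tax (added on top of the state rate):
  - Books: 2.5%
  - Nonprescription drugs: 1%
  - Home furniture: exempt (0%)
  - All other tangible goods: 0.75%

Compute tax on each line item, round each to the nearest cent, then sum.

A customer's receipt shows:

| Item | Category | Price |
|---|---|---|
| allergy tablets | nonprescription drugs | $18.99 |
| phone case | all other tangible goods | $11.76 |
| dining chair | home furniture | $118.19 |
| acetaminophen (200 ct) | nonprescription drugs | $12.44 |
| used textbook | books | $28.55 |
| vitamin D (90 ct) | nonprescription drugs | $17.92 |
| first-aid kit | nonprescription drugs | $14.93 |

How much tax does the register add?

Allergy tablets $18.99: nonprescription drugs → 0% + 1% city = 1% → $0.19
Phone case $11.76: all other tangible goods → 8% + 0.75% city = 8.75% → $1.03
Dining chair $118.19: home furniture → 4% + 0% city = 4% → $4.73
Acetaminophen (200 ct) $12.44: nonprescription drugs → 0% + 1% city = 1% → $0.12
Used textbook $28.55: books → 5% + 2.5% city = 7.5% → $2.14
Vitamin D (90 ct) $17.92: nonprescription drugs → 0% + 1% city = 1% → $0.18
First-aid kit $14.93: nonprescription drugs → 0% + 1% city = 1% → $0.15
Total tax = $0.19 + $1.03 + $4.73 + $0.12 + $2.14 + $0.18 + $0.15 = $8.54

$8.54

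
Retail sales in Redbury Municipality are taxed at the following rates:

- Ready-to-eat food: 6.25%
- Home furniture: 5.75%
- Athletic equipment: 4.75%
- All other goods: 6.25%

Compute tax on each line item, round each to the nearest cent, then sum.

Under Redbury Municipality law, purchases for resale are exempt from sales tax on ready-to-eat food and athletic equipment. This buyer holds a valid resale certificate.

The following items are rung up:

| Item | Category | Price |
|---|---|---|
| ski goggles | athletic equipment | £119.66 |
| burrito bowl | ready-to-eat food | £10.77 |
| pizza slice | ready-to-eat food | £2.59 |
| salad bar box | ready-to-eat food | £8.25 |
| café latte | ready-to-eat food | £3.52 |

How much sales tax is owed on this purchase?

£0.00

Ski goggles £119.66: athletic equipment, buyer-exempt → 0% → £0.00
Burrito bowl £10.77: ready-to-eat food, buyer-exempt → 0% → £0.00
Pizza slice £2.59: ready-to-eat food, buyer-exempt → 0% → £0.00
Salad bar box £8.25: ready-to-eat food, buyer-exempt → 0% → £0.00
Café latte £3.52: ready-to-eat food, buyer-exempt → 0% → £0.00
Total tax = £0.00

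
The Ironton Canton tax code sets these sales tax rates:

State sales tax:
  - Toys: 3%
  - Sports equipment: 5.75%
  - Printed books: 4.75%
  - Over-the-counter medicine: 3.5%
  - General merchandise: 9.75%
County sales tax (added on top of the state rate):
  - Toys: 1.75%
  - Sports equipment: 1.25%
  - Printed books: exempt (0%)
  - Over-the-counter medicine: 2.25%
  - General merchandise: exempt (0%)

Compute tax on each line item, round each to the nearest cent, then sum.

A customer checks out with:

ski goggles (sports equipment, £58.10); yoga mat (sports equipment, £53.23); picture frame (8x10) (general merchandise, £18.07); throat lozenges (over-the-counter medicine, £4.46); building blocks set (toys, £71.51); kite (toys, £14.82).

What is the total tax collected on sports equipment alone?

Ski goggles £58.10: sports equipment → 5.75% + 1.25% county = 7% → £4.07
Yoga mat £53.23: sports equipment → 5.75% + 1.25% county = 7% → £3.73
Tax on sports equipment = £4.07 + £3.73 = £7.80

£7.80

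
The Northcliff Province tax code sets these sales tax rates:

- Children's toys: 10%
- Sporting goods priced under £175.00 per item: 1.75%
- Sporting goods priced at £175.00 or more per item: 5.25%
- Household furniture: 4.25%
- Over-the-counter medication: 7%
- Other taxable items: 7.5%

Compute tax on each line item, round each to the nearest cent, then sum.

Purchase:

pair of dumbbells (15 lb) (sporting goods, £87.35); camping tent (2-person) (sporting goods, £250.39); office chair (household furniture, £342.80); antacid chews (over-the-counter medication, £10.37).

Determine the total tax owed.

£29.98

Pair of dumbbells (15 lb) £87.35: sporting goods, under £175.00 → 1.75% → £1.53
Camping tent (2-person) £250.39: sporting goods, £175.00 or more → 5.25% → £13.15
Office chair £342.80: household furniture → 4.25% → £14.57
Antacid chews £10.37: over-the-counter medication → 7% → £0.73
Total tax = £1.53 + £13.15 + £14.57 + £0.73 = £29.98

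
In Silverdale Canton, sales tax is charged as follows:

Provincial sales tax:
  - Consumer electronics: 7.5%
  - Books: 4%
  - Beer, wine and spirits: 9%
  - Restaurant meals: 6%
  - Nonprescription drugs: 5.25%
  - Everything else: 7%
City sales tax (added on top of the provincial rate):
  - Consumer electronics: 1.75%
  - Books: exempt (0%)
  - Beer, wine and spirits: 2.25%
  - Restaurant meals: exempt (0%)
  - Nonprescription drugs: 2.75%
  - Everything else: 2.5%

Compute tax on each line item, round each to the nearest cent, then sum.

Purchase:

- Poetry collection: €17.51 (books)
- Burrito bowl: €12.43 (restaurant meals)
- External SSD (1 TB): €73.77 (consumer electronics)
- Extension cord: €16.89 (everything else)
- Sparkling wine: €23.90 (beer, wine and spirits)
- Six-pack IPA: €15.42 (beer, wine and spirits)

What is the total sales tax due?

€14.29

Poetry collection €17.51: books → 4% + 0% city = 4% → €0.70
Burrito bowl €12.43: restaurant meals → 6% + 0% city = 6% → €0.75
External SSD (1 TB) €73.77: consumer electronics → 7.5% + 1.75% city = 9.25% → €6.82
Extension cord €16.89: everything else → 7% + 2.5% city = 9.5% → €1.60
Sparkling wine €23.90: beer, wine and spirits → 9% + 2.25% city = 11.25% → €2.69
Six-pack IPA €15.42: beer, wine and spirits → 9% + 2.25% city = 11.25% → €1.73
Total tax = €0.70 + €0.75 + €6.82 + €1.60 + €2.69 + €1.73 = €14.29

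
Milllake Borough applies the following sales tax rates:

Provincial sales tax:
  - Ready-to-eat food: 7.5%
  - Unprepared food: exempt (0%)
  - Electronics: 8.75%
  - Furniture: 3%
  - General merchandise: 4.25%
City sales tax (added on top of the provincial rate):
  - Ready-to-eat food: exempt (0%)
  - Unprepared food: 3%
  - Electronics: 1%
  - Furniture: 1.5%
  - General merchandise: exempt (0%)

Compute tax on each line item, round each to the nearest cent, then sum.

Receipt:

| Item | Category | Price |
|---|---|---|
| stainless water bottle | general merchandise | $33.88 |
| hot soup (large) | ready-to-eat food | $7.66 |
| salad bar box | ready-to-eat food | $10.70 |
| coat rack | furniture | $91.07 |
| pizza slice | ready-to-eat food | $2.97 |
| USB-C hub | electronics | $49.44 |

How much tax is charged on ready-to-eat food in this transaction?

$1.59

Hot soup (large) $7.66: ready-to-eat food → 7.5% + 0% city = 7.5% → $0.57
Salad bar box $10.70: ready-to-eat food → 7.5% + 0% city = 7.5% → $0.80
Pizza slice $2.97: ready-to-eat food → 7.5% + 0% city = 7.5% → $0.22
Tax on ready-to-eat food = $0.57 + $0.80 + $0.22 = $1.59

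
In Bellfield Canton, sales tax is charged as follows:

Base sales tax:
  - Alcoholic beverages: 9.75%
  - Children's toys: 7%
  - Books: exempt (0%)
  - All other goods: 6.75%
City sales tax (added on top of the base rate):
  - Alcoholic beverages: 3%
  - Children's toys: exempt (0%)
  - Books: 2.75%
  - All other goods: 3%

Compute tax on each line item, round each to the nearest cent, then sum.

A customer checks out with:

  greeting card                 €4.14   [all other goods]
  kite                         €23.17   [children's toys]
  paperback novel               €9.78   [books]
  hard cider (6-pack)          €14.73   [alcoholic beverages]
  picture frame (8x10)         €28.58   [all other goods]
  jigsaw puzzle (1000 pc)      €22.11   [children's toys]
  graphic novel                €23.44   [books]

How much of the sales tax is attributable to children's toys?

Kite €23.17: children's toys → 7% + 0% city = 7% → €1.62
Jigsaw puzzle (1000 pc) €22.11: children's toys → 7% + 0% city = 7% → €1.55
Tax on children's toys = €1.62 + €1.55 = €3.17

€3.17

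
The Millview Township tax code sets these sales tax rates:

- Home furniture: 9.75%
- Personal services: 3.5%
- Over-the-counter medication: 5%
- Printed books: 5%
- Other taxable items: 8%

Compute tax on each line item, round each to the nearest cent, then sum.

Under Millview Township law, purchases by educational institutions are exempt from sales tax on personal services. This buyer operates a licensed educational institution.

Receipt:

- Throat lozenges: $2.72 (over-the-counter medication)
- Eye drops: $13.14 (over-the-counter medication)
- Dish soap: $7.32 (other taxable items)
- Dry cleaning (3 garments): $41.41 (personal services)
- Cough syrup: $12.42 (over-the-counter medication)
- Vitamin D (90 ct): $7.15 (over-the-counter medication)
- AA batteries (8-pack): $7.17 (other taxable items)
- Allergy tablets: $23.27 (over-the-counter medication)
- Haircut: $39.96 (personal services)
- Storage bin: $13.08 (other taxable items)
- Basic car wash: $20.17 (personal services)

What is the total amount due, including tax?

$192.96

Throat lozenges $2.72: over-the-counter medication → 5% → $0.14
Eye drops $13.14: over-the-counter medication → 5% → $0.66
Dish soap $7.32: other taxable items → 8% → $0.59
Dry cleaning (3 garments) $41.41: personal services, buyer-exempt → 0% → $0.00
Cough syrup $12.42: over-the-counter medication → 5% → $0.62
Vitamin D (90 ct) $7.15: over-the-counter medication → 5% → $0.36
AA batteries (8-pack) $7.17: other taxable items → 8% → $0.57
Allergy tablets $23.27: over-the-counter medication → 5% → $1.16
Haircut $39.96: personal services, buyer-exempt → 0% → $0.00
Storage bin $13.08: other taxable items → 8% → $1.05
Basic car wash $20.17: personal services, buyer-exempt → 0% → $0.00
Subtotal = $187.81; tax = $5.15; total due = $192.96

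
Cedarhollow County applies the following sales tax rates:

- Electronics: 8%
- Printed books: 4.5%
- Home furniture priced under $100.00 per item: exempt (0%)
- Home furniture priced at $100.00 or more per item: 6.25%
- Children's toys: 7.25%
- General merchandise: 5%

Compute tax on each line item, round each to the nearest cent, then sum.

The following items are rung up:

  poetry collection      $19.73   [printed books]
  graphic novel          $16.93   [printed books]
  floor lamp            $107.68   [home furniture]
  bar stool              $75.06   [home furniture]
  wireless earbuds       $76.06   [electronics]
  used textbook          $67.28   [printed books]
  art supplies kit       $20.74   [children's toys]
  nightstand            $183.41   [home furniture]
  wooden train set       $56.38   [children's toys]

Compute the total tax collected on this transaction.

Poetry collection $19.73: printed books → 4.5% → $0.89
Graphic novel $16.93: printed books → 4.5% → $0.76
Floor lamp $107.68: home furniture, $100.00 or more → 6.25% → $6.73
Bar stool $75.06: home furniture, under $100.00 → 0% → $0.00
Wireless earbuds $76.06: electronics → 8% → $6.08
Used textbook $67.28: printed books → 4.5% → $3.03
Art supplies kit $20.74: children's toys → 7.25% → $1.50
Nightstand $183.41: home furniture, $100.00 or more → 6.25% → $11.46
Wooden train set $56.38: children's toys → 7.25% → $4.09
Total tax = $0.89 + $0.76 + $6.73 + $6.08 + $3.03 + $1.50 + $11.46 + $4.09 = $34.54

$34.54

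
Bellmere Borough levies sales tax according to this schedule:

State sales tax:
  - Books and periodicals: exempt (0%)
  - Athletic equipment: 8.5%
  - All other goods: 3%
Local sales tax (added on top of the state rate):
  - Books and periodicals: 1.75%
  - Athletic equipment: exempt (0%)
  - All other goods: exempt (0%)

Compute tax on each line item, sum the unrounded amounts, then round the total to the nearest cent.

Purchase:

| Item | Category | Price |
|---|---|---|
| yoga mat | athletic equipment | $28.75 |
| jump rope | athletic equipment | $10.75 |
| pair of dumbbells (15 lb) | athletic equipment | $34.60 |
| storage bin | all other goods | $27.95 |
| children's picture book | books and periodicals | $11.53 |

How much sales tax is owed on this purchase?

$7.34

Yoga mat $28.75: athletic equipment → 8.5% + 0% local = 8.5% → $2.44375
Jump rope $10.75: athletic equipment → 8.5% + 0% local = 8.5% → $0.91375
Pair of dumbbells (15 lb) $34.60: athletic equipment → 8.5% + 0% local = 8.5% → $2.941
Storage bin $27.95: all other goods → 3% + 0% local = 3% → $0.8385
Children's picture book $11.53: books and periodicals → 0% + 1.75% local = 1.75% → $0.201775
Unrounded tax sum = $7.338775 → $7.34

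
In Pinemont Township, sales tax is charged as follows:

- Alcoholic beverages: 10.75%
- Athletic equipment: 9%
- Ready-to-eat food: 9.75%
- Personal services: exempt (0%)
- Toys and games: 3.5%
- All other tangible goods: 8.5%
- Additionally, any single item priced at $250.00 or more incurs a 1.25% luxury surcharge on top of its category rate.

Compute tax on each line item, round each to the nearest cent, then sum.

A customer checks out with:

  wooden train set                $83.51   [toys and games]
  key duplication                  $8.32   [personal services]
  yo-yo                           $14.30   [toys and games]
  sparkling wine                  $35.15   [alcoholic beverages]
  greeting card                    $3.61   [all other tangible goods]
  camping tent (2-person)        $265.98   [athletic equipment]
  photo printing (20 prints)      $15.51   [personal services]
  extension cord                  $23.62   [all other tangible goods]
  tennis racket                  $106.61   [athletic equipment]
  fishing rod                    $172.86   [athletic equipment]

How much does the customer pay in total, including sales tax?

$791.40

Wooden train set $83.51: toys and games → 3.5% → $2.92
Key duplication $8.32: personal services → 0% → $0.00
Yo-yo $14.30: toys and games → 3.5% → $0.50
Sparkling wine $35.15: alcoholic beverages → 10.75% → $3.78
Greeting card $3.61: all other tangible goods → 8.5% → $0.31
Camping tent (2-person) $265.98: athletic equipment → 9% + 1.25% surcharge = 10.25% → $27.26
Photo printing (20 prints) $15.51: personal services → 0% → $0.00
Extension cord $23.62: all other tangible goods → 8.5% → $2.01
Tennis racket $106.61: athletic equipment → 9% → $9.59
Fishing rod $172.86: athletic equipment → 9% → $15.56
Subtotal = $729.47; tax = $61.93; total due = $791.40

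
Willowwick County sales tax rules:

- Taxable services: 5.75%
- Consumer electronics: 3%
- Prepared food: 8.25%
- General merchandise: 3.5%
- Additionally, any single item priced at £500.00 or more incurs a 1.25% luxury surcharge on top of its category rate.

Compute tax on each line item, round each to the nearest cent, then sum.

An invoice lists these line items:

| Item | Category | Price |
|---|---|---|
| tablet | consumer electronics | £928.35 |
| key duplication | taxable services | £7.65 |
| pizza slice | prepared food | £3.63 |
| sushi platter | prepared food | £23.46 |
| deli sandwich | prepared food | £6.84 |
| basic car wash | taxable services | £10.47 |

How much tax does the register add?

£43.29

Tablet £928.35: consumer electronics → 3% + 1.25% surcharge = 4.25% → £39.45
Key duplication £7.65: taxable services → 5.75% → £0.44
Pizza slice £3.63: prepared food → 8.25% → £0.30
Sushi platter £23.46: prepared food → 8.25% → £1.94
Deli sandwich £6.84: prepared food → 8.25% → £0.56
Basic car wash £10.47: taxable services → 5.75% → £0.60
Total tax = £39.45 + £0.44 + £0.30 + £1.94 + £0.56 + £0.60 = £43.29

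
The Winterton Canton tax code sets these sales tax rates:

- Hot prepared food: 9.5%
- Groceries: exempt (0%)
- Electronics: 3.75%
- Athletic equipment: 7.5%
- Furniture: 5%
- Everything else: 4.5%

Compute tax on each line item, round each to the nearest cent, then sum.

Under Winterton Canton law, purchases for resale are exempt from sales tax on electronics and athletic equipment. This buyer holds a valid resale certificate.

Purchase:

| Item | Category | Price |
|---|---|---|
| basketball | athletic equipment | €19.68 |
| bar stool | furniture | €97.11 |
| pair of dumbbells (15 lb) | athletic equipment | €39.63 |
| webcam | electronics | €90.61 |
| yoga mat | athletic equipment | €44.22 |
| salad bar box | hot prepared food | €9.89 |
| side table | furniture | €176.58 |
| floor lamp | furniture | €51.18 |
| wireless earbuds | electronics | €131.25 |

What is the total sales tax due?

€17.19

Basketball €19.68: athletic equipment, buyer-exempt → 0% → €0.00
Bar stool €97.11: furniture → 5% → €4.86
Pair of dumbbells (15 lb) €39.63: athletic equipment, buyer-exempt → 0% → €0.00
Webcam €90.61: electronics, buyer-exempt → 0% → €0.00
Yoga mat €44.22: athletic equipment, buyer-exempt → 0% → €0.00
Salad bar box €9.89: hot prepared food → 9.5% → €0.94
Side table €176.58: furniture → 5% → €8.83
Floor lamp €51.18: furniture → 5% → €2.56
Wireless earbuds €131.25: electronics, buyer-exempt → 0% → €0.00
Total tax = €4.86 + €0.94 + €8.83 + €2.56 = €17.19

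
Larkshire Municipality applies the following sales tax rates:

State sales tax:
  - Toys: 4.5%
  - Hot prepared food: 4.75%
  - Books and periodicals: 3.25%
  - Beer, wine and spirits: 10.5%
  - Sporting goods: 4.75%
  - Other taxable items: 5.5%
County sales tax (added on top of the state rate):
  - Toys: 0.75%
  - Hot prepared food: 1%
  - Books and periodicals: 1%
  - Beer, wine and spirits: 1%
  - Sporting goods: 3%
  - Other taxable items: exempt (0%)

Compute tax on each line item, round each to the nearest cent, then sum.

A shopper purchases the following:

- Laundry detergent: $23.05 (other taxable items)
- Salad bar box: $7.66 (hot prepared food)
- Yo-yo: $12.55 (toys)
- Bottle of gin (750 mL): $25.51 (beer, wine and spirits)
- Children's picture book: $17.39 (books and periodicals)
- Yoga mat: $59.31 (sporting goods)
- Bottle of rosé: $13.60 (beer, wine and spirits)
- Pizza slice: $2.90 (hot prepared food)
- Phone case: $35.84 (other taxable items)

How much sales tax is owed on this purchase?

$14.34

Laundry detergent $23.05: other taxable items → 5.5% + 0% county = 5.5% → $1.27
Salad bar box $7.66: hot prepared food → 4.75% + 1% county = 5.75% → $0.44
Yo-yo $12.55: toys → 4.5% + 0.75% county = 5.25% → $0.66
Bottle of gin (750 mL) $25.51: beer, wine and spirits → 10.5% + 1% county = 11.5% → $2.93
Children's picture book $17.39: books and periodicals → 3.25% + 1% county = 4.25% → $0.74
Yoga mat $59.31: sporting goods → 4.75% + 3% county = 7.75% → $4.60
Bottle of rosé $13.60: beer, wine and spirits → 10.5% + 1% county = 11.5% → $1.56
Pizza slice $2.90: hot prepared food → 4.75% + 1% county = 5.75% → $0.17
Phone case $35.84: other taxable items → 5.5% + 0% county = 5.5% → $1.97
Total tax = $1.27 + $0.44 + $0.66 + $2.93 + $0.74 + $4.60 + $1.56 + $0.17 + $1.97 = $14.34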